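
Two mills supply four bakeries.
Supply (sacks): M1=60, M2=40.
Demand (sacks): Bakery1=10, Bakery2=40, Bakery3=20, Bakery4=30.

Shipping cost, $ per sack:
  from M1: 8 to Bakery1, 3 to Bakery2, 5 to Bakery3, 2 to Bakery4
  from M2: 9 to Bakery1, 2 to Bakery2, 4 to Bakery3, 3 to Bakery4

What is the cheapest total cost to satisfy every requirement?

320

Optimal allocation:
  M1→Bakery1: 10 × $8 = $80
  M1→Bakery2: 20 × $3 = $60
  M1→Bakery4: 30 × $2 = $60
  M2→Bakery2: 20 × $2 = $40
  M2→Bakery3: 20 × $4 = $80
Total = 80 + 60 + 60 + 40 + 80 = $320.
(Supply check: M1 ships 60; M2 ships 40.)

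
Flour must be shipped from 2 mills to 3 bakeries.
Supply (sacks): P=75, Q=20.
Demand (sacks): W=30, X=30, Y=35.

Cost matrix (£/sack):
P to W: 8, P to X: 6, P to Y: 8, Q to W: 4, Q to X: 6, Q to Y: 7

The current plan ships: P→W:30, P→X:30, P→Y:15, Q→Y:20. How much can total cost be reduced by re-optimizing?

Current plan cost = 30·8 + 30·6 + 15·8 + 20·7 = £680.
Optimal plan:
  P->W: 10 × £8 = £80
  P->X: 30 × £6 = £180
  P->Y: 35 × £8 = £280
  Q->W: 20 × £4 = £80
Optimal cost = £620.
Saving = 680 − 620 = £60.

60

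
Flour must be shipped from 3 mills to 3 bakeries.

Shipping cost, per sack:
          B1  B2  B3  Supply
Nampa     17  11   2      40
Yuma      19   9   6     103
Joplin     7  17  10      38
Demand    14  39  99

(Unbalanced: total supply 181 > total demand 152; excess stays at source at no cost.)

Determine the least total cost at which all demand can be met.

883

An optimal shipping plan:
  Nampa to B3: 40 × 2 = 80
  Yuma to B2: 39 × 9 = 351
  Yuma to B3: 59 × 6 = 354
  Joplin to B1: 14 × 7 = 98
Total = 80 + 351 + 354 + 98 = 883.
(Supply check: Nampa ships 40; Yuma ships 98; Joplin ships 14.)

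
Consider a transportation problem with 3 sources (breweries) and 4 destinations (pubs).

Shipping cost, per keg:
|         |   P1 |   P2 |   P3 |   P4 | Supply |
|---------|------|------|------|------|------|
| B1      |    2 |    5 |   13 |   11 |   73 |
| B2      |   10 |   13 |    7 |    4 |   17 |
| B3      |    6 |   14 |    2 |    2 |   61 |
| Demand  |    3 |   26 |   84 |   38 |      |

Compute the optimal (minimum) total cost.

856

Optimal allocation:
  B1 to P1: 3 × 2 = 6
  B1 to P2: 26 × 5 = 130
  B1 to P3: 23 × 13 = 299
  B1 to P4: 21 × 11 = 231
  B2 to P4: 17 × 4 = 68
  B3 to P3: 61 × 2 = 122
Total = 6 + 130 + 299 + 231 + 68 + 122 = 856.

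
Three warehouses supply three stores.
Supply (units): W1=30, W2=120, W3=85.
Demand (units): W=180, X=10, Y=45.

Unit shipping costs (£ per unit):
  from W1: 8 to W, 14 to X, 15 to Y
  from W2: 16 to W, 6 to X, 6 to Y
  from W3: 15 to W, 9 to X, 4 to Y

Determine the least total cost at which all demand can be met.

2840

A cheapest plan:
  W1→W: 30 × £8 = £240
  W2→W: 110 × £16 = £1760
  W2→X: 10 × £6 = £60
  W3→W: 40 × £15 = £600
  W3→Y: 45 × £4 = £180
Total = 240 + 1760 + 60 + 600 + 180 = £2840.
(Supply check: W1 ships 30; W2 ships 120; W3 ships 85.)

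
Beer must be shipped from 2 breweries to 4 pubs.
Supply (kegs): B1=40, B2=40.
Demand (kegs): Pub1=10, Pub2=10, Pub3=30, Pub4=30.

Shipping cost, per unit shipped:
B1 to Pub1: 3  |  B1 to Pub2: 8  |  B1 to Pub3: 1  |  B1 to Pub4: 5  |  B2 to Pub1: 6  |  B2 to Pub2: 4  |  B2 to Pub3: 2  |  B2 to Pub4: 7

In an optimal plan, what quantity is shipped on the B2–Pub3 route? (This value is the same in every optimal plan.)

30

The minimum-cost plan:
  B1→Pub1: 10 × 3 = 30
  B1→Pub4: 30 × 5 = 150
  B2→Pub2: 10 × 4 = 40
  B2→Pub3: 30 × 2 = 60
Total cost = 280.
So B2→Pub3 carries 30 kegs.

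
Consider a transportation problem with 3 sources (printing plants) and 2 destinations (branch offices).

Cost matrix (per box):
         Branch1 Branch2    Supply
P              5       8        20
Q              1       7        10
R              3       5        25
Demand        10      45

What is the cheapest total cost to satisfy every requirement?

Optimal allocation:
  P->Branch2: 20 × 8 = 160
  Q->Branch1: 10 × 1 = 10
  R->Branch2: 25 × 5 = 125
Total = 160 + 10 + 125 = 295.

295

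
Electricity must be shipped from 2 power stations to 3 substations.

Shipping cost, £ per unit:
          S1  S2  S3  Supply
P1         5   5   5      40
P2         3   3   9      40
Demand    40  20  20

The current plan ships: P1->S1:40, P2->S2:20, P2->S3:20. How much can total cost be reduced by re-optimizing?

Current plan cost = 40·5 + 20·3 + 20·9 = £440.
Optimal plan:
  P1 to S2: 20 × £5 = £100
  P1 to S3: 20 × £5 = £100
  P2 to S1: 40 × £3 = £120
Optimal cost = £320.
Saving = 440 − 320 = £120.

120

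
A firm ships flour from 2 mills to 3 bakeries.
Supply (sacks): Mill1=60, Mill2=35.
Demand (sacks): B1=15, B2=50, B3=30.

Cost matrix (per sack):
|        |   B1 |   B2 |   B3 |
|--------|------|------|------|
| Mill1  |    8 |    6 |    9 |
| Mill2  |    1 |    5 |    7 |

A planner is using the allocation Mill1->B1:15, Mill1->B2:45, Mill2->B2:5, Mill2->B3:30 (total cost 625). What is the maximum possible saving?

80

Current plan cost = 15·8 + 45·6 + 5·5 + 30·7 = 625.
Optimal plan:
  Mill1–B2: 50 sacks
  Mill1–B3: 10 sacks
  Mill2–B1: 15 sacks
  Mill2–B3: 20 sacks
Optimal cost = 545.
Saving = 625 − 545 = 80.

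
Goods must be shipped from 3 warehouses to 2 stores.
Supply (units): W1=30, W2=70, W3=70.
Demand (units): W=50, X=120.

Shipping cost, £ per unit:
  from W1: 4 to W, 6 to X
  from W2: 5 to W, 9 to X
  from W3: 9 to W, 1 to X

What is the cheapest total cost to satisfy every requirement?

680

An optimal shipping plan:
  W1–X: 30 units
  W2–W: 50 units
  W2–X: 20 units
  W3–X: 70 units
Total cost = £680.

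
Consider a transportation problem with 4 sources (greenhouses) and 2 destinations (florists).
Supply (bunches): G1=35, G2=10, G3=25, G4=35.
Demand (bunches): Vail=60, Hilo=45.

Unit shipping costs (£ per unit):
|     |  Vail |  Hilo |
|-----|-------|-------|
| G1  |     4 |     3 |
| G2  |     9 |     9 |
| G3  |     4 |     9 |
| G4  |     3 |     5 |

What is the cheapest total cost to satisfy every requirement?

400

An optimal shipping plan:
  G1 to Hilo: 35 × £3 = £105
  G2 to Hilo: 10 × £9 = £90
  G3 to Vail: 25 × £4 = £100
  G4 to Vail: 35 × £3 = £105
Total = 105 + 90 + 100 + 105 = £400.
(Supply check: G1 ships 35; G2 ships 10; G3 ships 25; G4 ships 35.)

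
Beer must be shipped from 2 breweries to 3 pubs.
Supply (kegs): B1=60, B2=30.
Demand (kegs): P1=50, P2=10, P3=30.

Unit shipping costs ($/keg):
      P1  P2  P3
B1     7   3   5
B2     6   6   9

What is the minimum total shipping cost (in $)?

500

An optimal shipping plan:
  B1->P1: 20 × $7 = $140
  B1->P2: 10 × $3 = $30
  B1->P3: 30 × $5 = $150
  B2->P1: 30 × $6 = $180
Total = 140 + 30 + 150 + 180 = $500.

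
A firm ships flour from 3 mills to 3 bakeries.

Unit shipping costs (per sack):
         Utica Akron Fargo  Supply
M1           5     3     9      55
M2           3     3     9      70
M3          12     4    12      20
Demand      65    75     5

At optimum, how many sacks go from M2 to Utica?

The minimum-cost plan:
  M1->Akron: 50 × 3 = 150
  M1->Fargo: 5 × 9 = 45
  M2->Utica: 65 × 3 = 195
  M2->Akron: 5 × 3 = 15
  M3->Akron: 20 × 4 = 80
Total cost = 485.
So M2→Utica carries 65 sacks.

65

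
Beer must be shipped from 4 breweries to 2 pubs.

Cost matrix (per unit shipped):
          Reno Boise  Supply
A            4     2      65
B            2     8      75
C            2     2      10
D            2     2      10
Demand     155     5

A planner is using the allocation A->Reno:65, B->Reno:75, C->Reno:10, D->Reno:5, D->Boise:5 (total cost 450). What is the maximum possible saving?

Current plan cost = 65·4 + 75·2 + 10·2 + 5·2 + 5·2 = 450.
Optimal plan:
  A→Reno: 60 × 4 = 240
  A→Boise: 5 × 2 = 10
  B→Reno: 75 × 2 = 150
  C→Reno: 10 × 2 = 20
  D→Reno: 10 × 2 = 20
Optimal cost = 440.
Saving = 450 − 440 = 10.

10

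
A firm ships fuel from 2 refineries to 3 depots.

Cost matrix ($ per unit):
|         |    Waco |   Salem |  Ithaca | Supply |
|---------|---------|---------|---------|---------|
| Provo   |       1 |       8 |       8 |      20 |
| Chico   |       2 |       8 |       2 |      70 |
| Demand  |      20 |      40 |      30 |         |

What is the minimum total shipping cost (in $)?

Optimal allocation:
  Provo to Waco: 20 × $1 = $20
  Chico to Salem: 40 × $8 = $320
  Chico to Ithaca: 30 × $2 = $60
Total = 20 + 320 + 60 = $400.
(Supply check: Provo ships 20; Chico ships 70.)

400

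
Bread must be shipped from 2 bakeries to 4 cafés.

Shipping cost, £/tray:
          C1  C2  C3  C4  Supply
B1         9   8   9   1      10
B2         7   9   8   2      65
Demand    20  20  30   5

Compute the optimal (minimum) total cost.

One minimum-cost allocation:
  B1->C2: 10 trays
  B2->C1: 20 trays
  B2->C2: 10 trays
  B2->C3: 30 trays
  B2->C4: 5 trays
Total cost = £560.

560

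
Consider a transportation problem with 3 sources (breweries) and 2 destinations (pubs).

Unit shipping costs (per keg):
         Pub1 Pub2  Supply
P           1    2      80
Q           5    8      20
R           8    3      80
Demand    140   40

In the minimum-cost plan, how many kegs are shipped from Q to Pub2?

0

Solving gives:
  P to Pub1: 80 × 1 = 80
  Q to Pub1: 20 × 5 = 100
  R to Pub1: 40 × 8 = 320
  R to Pub2: 40 × 3 = 120
Total cost = 620.
The route Q→Pub2 is not used.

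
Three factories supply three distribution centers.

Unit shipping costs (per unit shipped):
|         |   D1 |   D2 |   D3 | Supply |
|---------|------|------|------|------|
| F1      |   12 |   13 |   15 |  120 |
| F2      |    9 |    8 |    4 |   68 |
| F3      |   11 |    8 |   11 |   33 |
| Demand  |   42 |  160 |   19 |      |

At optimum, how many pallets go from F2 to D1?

Solving gives:
  F1 to D1: 42 × 12 = 504
  F1 to D2: 78 × 13 = 1014
  F2 to D2: 49 × 8 = 392
  F2 to D3: 19 × 4 = 76
  F3 to D2: 33 × 8 = 264
Total cost = 2250.
The route F2→D1 is not used.

0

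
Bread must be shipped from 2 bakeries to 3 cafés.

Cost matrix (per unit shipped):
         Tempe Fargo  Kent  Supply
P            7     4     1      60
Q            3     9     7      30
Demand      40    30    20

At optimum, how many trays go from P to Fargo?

The minimum-cost plan:
  P->Tempe: 10 trays
  P->Fargo: 30 trays
  P->Kent: 20 trays
  Q->Tempe: 30 trays
Total cost = 300.
So P→Fargo carries 30 trays.

30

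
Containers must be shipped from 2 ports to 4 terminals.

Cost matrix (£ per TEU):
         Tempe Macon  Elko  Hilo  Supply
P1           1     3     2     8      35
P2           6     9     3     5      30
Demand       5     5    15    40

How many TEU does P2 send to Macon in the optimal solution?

The minimum-cost plan:
  P1 to Tempe: 5 × £1 = £5
  P1 to Macon: 5 × £3 = £15
  P1 to Elko: 15 × £2 = £30
  P1 to Hilo: 10 × £8 = £80
  P2 to Hilo: 30 × £5 = £150
Total cost = £280.
The route P2→Macon is not used.

0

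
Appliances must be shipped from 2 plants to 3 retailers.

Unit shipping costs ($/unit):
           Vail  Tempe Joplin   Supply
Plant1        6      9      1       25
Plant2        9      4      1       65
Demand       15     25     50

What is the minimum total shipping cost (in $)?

240

One minimum-cost allocation:
  Plant1->Vail: 15 × $6 = $90
  Plant1->Joplin: 10 × $1 = $10
  Plant2->Tempe: 25 × $4 = $100
  Plant2->Joplin: 40 × $1 = $40
Total = 90 + 10 + 100 + 40 = $240.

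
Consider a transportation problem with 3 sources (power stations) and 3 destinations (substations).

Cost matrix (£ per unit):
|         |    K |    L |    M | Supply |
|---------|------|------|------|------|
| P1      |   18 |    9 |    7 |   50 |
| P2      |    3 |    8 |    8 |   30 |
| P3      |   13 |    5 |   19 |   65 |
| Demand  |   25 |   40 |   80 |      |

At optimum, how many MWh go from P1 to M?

Optimal shipments:
  P1 to M: 50 MWh
  P2 to M: 30 MWh
  P3 to K: 25 MWh
  P3 to L: 40 MWh
Total cost = £1115.
So P1→M carries 50 MWh.

50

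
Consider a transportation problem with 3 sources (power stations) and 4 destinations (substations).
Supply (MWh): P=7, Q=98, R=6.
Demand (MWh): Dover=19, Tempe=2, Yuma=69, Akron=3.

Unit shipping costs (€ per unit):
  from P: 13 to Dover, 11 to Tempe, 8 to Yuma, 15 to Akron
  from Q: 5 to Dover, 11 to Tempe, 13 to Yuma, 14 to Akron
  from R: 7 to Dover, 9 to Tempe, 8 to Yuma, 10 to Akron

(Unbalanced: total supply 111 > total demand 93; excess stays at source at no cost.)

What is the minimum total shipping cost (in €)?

An optimal shipping plan:
  P→Yuma: 7 MWh
  Q→Dover: 19 MWh
  Q→Tempe: 2 MWh
  Q→Yuma: 56 MWh
  Q→Akron: 3 MWh
  R→Yuma: 6 MWh
Total cost = €991.

991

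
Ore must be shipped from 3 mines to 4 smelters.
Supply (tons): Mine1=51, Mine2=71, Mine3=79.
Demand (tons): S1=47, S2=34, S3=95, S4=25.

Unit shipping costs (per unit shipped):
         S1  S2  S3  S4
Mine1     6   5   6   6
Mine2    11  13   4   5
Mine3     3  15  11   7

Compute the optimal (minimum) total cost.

An optimal shipping plan:
  Mine1→S2: 34 × 5 = 170
  Mine1→S3: 17 × 6 = 102
  Mine2→S3: 71 × 4 = 284
  Mine3→S1: 47 × 3 = 141
  Mine3→S3: 7 × 11 = 77
  Mine3→S4: 25 × 7 = 175
Total = 170 + 102 + 284 + 141 + 77 + 175 = 949.
(Supply check: Mine1 ships 51; Mine2 ships 71; Mine3 ships 79.)

949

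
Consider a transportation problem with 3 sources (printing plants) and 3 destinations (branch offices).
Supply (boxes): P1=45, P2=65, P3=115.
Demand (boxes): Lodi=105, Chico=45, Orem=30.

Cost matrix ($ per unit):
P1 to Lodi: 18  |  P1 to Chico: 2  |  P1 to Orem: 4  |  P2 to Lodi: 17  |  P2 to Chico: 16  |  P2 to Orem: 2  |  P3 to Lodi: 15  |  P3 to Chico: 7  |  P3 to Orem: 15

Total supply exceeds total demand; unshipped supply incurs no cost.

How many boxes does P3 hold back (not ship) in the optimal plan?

10

An optimal plan:
  P1->Chico: 45 × $2 = $90
  P2->Orem: 30 × $2 = $60
  P3->Lodi: 105 × $15 = $1575
Total cost = $1725.
P3 ships 105 of its 115, leaving 10.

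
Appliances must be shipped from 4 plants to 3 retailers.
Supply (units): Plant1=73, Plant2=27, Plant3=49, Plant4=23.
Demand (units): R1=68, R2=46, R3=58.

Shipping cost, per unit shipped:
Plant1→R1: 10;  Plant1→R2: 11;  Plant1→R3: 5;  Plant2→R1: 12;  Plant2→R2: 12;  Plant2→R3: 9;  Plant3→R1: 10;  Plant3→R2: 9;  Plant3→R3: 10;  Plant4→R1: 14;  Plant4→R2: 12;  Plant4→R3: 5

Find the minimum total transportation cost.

One minimum-cost allocation:
  Plant1→R1: 38 × 10 = 380
  Plant1→R3: 35 × 5 = 175
  Plant2→R1: 27 × 12 = 324
  Plant3→R1: 3 × 10 = 30
  Plant3→R2: 46 × 9 = 414
  Plant4→R3: 23 × 5 = 115
Total = 380 + 175 + 324 + 30 + 414 + 115 = 1438.
(Supply check: Plant1 ships 73; Plant2 ships 27; Plant3 ships 49; Plant4 ships 23.)

1438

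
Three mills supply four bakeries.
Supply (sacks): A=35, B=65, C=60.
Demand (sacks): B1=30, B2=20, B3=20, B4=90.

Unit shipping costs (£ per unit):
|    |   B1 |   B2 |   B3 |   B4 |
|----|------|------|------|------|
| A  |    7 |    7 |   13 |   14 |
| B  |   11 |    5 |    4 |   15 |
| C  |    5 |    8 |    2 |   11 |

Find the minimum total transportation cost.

One minimum-cost allocation:
  A to B1: 30 × £7 = £210
  A to B4: 5 × £14 = £70
  B to B2: 20 × £5 = £100
  B to B3: 20 × £4 = £80
  B to B4: 25 × £15 = £375
  C to B4: 60 × £11 = £660
Total = 210 + 70 + 100 + 80 + 375 + 660 = £1495.
(Supply check: A ships 35; B ships 65; C ships 60.)

1495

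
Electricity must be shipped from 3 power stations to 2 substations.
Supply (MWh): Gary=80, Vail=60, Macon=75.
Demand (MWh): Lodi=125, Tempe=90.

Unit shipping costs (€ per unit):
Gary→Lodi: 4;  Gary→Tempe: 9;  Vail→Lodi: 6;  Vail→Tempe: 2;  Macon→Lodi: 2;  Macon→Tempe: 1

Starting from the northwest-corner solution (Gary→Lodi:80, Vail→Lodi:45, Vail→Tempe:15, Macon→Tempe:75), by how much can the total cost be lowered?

Current plan cost = 80·4 + 45·6 + 15·2 + 75·1 = €695.
Optimal plan:
  Gary to Lodi: 80 × €4 = €320
  Vail to Tempe: 60 × €2 = €120
  Macon to Lodi: 45 × €2 = €90
  Macon to Tempe: 30 × €1 = €30
Optimal cost = €560.
Saving = 695 − 560 = €135.

135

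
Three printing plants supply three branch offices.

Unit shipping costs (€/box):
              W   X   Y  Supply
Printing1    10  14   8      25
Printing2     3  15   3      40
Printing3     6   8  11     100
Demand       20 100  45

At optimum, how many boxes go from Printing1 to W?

The minimum-cost plan:
  Printing1→Y: 25 boxes
  Printing2→W: 20 boxes
  Printing2→Y: 20 boxes
  Printing3→X: 100 boxes
Total cost = €1120.
The route Printing1→W is not used.

0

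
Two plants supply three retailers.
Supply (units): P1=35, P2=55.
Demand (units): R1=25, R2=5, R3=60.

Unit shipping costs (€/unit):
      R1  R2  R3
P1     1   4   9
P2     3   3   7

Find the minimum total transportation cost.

475

An optimal shipping plan:
  P1->R1: 25 × €1 = €25
  P1->R2: 5 × €4 = €20
  P1->R3: 5 × €9 = €45
  P2->R3: 55 × €7 = €385
Total = 25 + 20 + 45 + 385 = €475.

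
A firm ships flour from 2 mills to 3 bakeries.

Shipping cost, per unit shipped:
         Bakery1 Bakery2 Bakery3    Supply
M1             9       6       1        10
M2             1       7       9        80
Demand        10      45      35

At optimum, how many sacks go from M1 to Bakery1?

0

The minimum-cost plan:
  M1->Bakery3: 10 × 1 = 10
  M2->Bakery1: 10 × 1 = 10
  M2->Bakery2: 45 × 7 = 315
  M2->Bakery3: 25 × 9 = 225
Total cost = 560.
The route M1→Bakery1 is not used.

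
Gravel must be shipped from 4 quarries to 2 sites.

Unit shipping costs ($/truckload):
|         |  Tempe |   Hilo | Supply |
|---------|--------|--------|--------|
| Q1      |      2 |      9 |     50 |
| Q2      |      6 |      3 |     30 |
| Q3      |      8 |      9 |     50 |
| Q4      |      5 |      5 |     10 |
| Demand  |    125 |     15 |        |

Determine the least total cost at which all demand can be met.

685

A cheapest plan:
  Q1→Tempe: 50 × $2 = $100
  Q2→Tempe: 15 × $6 = $90
  Q2→Hilo: 15 × $3 = $45
  Q3→Tempe: 50 × $8 = $400
  Q4→Tempe: 10 × $5 = $50
Total = 100 + 90 + 45 + 400 + 50 = $685.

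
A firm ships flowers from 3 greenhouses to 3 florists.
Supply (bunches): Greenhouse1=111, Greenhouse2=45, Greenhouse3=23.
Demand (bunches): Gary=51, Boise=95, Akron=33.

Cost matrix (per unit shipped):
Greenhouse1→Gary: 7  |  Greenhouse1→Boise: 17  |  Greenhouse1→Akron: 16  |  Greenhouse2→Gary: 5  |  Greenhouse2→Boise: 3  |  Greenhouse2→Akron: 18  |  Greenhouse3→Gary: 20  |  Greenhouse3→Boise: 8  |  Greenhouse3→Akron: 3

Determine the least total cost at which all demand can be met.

An optimal shipping plan:
  Greenhouse1->Gary: 51 × 7 = 357
  Greenhouse1->Boise: 50 × 17 = 850
  Greenhouse1->Akron: 10 × 16 = 160
  Greenhouse2->Boise: 45 × 3 = 135
  Greenhouse3->Akron: 23 × 3 = 69
Total = 357 + 850 + 160 + 135 + 69 = 1571.
(Supply check: Greenhouse1 ships 111; Greenhouse2 ships 45; Greenhouse3 ships 23.)

1571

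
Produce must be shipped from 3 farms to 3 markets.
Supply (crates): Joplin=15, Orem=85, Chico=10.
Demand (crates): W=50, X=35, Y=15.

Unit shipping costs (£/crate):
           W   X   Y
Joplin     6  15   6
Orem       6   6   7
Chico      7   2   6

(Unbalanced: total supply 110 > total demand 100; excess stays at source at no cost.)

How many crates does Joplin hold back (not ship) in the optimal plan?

Minimum-cost shipments:
  Joplin->Y: 15 crates
  Orem->W: 50 crates
  Orem->X: 25 crates
  Chico->X: 10 crates
Total cost = £560.
Joplin ships 15 of its 15, leaving 0.

0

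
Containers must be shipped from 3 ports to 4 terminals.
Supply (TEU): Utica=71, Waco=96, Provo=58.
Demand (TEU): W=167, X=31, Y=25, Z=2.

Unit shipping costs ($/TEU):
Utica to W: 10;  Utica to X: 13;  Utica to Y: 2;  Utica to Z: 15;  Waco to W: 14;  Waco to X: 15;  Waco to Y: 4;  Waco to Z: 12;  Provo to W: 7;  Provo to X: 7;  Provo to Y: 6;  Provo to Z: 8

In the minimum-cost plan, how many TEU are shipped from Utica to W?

71

Solving gives:
  Utica to W: 71 × $10 = $710
  Waco to W: 69 × $14 = $966
  Waco to Y: 25 × $4 = $100
  Waco to Z: 2 × $12 = $24
  Provo to W: 27 × $7 = $189
  Provo to X: 31 × $7 = $217
Total cost = $2206.
So Utica→W carries 71 TEU.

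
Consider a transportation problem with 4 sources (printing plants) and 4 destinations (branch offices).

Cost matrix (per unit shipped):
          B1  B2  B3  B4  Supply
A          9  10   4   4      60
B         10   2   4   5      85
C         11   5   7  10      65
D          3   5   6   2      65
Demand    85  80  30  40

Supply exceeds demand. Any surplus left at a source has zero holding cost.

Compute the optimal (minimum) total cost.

Optimal allocation:
  A->B3: 20 × 4 = 80
  A->B4: 40 × 4 = 160
  B->B2: 80 × 2 = 160
  B->B3: 5 × 4 = 20
  C->B1: 20 × 11 = 220
  C->B3: 5 × 7 = 35
  D->B1: 65 × 3 = 195
Total = 80 + 160 + 160 + 20 + 220 + 35 + 195 = 870.
(Supply check: A ships 60; B ships 85; C ships 25; D ships 65.)

870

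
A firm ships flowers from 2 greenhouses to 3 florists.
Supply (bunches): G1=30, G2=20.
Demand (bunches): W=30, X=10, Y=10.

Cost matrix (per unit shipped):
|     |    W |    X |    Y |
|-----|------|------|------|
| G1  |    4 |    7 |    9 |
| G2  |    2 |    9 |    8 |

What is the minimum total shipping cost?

A cheapest plan:
  G1→W: 10 × 4 = 40
  G1→X: 10 × 7 = 70
  G1→Y: 10 × 9 = 90
  G2→W: 20 × 2 = 40
Total = 40 + 70 + 90 + 40 = 240.

240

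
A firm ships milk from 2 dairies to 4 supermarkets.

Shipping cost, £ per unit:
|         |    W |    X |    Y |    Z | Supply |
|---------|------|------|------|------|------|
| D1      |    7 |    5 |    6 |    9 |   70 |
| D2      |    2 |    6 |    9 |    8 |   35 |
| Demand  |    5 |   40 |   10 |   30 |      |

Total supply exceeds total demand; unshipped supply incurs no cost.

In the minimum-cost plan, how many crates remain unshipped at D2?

Minimum-cost shipments:
  D1–X: 40 × £5 = £200
  D1–Y: 10 × £6 = £60
  D2–W: 5 × £2 = £10
  D2–Z: 30 × £8 = £240
Total cost = £510.
D2 ships 35 of its 35, leaving 0.

0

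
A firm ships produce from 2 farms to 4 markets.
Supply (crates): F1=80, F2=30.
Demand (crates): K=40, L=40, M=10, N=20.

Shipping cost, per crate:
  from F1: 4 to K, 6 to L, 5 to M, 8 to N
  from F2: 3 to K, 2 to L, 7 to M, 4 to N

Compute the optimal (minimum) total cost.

One minimum-cost allocation:
  F1->K: 40 × 4 = 160
  F1->L: 10 × 6 = 60
  F1->M: 10 × 5 = 50
  F1->N: 20 × 8 = 160
  F2->L: 30 × 2 = 60
Total = 160 + 60 + 50 + 160 + 60 = 490.

490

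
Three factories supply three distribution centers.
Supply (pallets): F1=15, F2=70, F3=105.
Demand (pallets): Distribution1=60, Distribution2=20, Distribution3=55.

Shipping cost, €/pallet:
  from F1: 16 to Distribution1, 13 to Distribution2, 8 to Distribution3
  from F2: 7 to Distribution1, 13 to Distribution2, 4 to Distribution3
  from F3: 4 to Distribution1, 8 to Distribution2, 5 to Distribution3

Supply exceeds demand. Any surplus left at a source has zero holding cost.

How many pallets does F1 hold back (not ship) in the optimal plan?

Minimum-cost shipments:
  F2–Distribution3: 55 × €4 = €220
  F3–Distribution1: 60 × €4 = €240
  F3–Distribution2: 20 × €8 = €160
Total cost = €620.
F1 ships 0 of its 15, leaving 15.

15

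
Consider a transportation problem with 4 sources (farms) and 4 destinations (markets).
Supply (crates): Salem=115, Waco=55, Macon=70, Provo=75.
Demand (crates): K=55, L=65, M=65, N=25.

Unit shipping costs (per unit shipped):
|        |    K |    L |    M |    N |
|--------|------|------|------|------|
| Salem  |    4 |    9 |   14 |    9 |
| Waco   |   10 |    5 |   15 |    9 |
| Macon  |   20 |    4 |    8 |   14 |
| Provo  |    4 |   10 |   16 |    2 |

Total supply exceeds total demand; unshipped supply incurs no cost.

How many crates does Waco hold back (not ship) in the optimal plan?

Minimum-cost shipments:
  Salem to K: 5 crates
  Salem to L: 5 crates
  Waco to L: 55 crates
  Macon to L: 5 crates
  Macon to M: 65 crates
  Provo to K: 50 crates
  Provo to N: 25 crates
Total cost = 1130.
Waco ships 55 of its 55, leaving 0.

0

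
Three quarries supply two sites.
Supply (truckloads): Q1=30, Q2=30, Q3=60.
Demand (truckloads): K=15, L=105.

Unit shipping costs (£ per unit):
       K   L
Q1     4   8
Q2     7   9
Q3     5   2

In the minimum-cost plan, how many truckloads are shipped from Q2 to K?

0

The minimum-cost plan:
  Q1 to K: 15 × £4 = £60
  Q1 to L: 15 × £8 = £120
  Q2 to L: 30 × £9 = £270
  Q3 to L: 60 × £2 = £120
Total cost = £570.
The route Q2→K is not used.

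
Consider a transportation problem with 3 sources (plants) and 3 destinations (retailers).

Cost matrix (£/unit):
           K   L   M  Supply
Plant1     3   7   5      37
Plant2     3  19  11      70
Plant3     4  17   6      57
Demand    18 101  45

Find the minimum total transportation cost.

A cheapest plan:
  Plant1->L: 37 × £7 = £259
  Plant2->K: 18 × £3 = £54
  Plant2->L: 52 × £19 = £988
  Plant3->L: 12 × £17 = £204
  Plant3->M: 45 × £6 = £270
Total = 259 + 54 + 988 + 204 + 270 = £1775.
(Supply check: Plant1 ships 37; Plant2 ships 70; Plant3 ships 57.)

1775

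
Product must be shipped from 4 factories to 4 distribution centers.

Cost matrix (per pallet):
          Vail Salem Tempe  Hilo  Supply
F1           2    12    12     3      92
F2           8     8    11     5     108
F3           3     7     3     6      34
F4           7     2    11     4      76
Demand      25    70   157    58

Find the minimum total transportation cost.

One minimum-cost allocation:
  F1–Vail: 25 pallets
  F1–Tempe: 9 pallets
  F1–Hilo: 58 pallets
  F2–Tempe: 108 pallets
  F3–Tempe: 34 pallets
  F4–Salem: 70 pallets
  F4–Tempe: 6 pallets
Total cost = 1828.
(Supply check: F1 ships 92; F2 ships 108; F3 ships 34; F4 ships 76.)

1828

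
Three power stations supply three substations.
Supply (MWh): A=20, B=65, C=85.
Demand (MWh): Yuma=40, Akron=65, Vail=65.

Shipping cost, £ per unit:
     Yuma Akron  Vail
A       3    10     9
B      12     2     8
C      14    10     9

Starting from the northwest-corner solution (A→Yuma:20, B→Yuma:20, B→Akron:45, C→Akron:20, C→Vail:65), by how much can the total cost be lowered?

120

Current plan cost = 20·3 + 20·12 + 45·2 + 20·10 + 65·9 = £1175.
Optimal plan:
  A to Yuma: 20 × £3 = £60
  B to Akron: 65 × £2 = £130
  C to Yuma: 20 × £14 = £280
  C to Vail: 65 × £9 = £585
Optimal cost = £1055.
Saving = 1175 − 1055 = £120.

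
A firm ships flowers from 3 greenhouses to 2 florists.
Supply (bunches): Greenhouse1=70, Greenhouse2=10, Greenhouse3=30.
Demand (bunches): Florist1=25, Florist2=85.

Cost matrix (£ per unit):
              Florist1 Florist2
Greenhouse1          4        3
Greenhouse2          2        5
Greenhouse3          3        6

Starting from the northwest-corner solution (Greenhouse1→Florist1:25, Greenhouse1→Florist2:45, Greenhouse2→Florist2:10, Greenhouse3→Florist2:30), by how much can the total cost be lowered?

Current plan cost = 25·4 + 45·3 + 10·5 + 30·6 = £465.
Optimal plan:
  Greenhouse1–Florist2: 70 × £3 = £210
  Greenhouse2–Florist1: 10 × £2 = £20
  Greenhouse3–Florist1: 15 × £3 = £45
  Greenhouse3–Florist2: 15 × £6 = £90
Optimal cost = £365.
Saving = 465 − 365 = £100.

100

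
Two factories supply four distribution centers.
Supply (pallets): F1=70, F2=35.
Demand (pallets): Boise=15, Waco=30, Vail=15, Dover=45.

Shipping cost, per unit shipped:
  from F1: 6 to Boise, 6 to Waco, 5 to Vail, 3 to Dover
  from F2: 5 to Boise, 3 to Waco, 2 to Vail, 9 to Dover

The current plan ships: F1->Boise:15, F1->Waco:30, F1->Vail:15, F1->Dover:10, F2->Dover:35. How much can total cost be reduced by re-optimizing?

315

Current plan cost = 15·6 + 30·6 + 15·5 + 10·3 + 35·9 = 690.
Optimal plan:
  F1->Boise: 15 × 6 = 90
  F1->Waco: 10 × 6 = 60
  F1->Dover: 45 × 3 = 135
  F2->Waco: 20 × 3 = 60
  F2->Vail: 15 × 2 = 30
Optimal cost = 375.
Saving = 690 − 375 = 315.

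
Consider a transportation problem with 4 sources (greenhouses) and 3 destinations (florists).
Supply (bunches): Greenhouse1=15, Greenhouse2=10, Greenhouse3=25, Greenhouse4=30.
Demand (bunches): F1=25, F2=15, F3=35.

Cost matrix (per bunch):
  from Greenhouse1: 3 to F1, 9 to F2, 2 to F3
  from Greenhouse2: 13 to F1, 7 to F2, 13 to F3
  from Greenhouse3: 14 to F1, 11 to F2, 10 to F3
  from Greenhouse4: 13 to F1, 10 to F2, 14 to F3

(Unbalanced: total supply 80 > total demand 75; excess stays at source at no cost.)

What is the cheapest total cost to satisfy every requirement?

665

One minimum-cost allocation:
  Greenhouse1->F1: 5 × 3 = 15
  Greenhouse1->F3: 10 × 2 = 20
  Greenhouse2->F2: 10 × 7 = 70
  Greenhouse3->F3: 25 × 10 = 250
  Greenhouse4->F1: 20 × 13 = 260
  Greenhouse4->F2: 5 × 10 = 50
Total = 15 + 20 + 70 + 250 + 260 + 50 = 665.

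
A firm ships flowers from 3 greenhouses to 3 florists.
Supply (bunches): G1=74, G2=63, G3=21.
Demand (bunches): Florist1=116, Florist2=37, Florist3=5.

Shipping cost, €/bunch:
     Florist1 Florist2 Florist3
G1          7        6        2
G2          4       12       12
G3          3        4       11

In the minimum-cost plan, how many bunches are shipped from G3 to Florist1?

Solving gives:
  G1→Florist1: 32 × €7 = €224
  G1→Florist2: 37 × €6 = €222
  G1→Florist3: 5 × €2 = €10
  G2→Florist1: 63 × €4 = €252
  G3→Florist1: 21 × €3 = €63
Total cost = €771.
So G3→Florist1 carries 21 bunches.

21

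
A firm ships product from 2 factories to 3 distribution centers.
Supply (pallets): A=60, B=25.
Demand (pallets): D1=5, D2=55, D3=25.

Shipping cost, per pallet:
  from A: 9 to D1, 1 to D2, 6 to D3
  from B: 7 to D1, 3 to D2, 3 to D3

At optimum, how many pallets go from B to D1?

The minimum-cost plan:
  A to D1: 5 pallets
  A to D2: 55 pallets
  B to D3: 25 pallets
Total cost = 175.
The route B→D1 is not used.

0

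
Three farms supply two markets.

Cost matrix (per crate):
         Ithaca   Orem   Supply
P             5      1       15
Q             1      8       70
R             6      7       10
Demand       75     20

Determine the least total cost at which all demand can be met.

150

An optimal shipping plan:
  P->Orem: 15 × 1 = 15
  Q->Ithaca: 70 × 1 = 70
  R->Ithaca: 5 × 6 = 30
  R->Orem: 5 × 7 = 35
Total = 15 + 70 + 30 + 35 = 150.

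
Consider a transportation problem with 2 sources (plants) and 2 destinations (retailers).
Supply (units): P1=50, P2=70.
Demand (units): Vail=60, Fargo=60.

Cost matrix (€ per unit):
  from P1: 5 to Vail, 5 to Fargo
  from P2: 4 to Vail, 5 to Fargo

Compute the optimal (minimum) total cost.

Optimal allocation:
  P1->Fargo: 50 × €5 = €250
  P2->Vail: 60 × €4 = €240
  P2->Fargo: 10 × €5 = €50
Total = 250 + 240 + 50 = €540.

540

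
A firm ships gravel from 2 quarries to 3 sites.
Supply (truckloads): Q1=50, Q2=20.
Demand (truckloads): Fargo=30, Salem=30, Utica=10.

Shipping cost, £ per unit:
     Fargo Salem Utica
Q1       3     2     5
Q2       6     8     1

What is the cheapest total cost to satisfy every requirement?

A cheapest plan:
  Q1 to Fargo: 20 truckloads
  Q1 to Salem: 30 truckloads
  Q2 to Fargo: 10 truckloads
  Q2 to Utica: 10 truckloads
Total cost = £190.

190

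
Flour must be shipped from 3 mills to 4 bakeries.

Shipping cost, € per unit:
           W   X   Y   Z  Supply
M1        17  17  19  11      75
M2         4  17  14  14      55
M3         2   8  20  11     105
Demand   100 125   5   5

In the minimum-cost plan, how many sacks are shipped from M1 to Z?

The minimum-cost plan:
  M1→X: 65 sacks
  M1→Y: 5 sacks
  M1→Z: 5 sacks
  M2→W: 55 sacks
  M3→W: 45 sacks
  M3→X: 60 sacks
Total cost = €2045.
So M1→Z carries 5 sacks.

5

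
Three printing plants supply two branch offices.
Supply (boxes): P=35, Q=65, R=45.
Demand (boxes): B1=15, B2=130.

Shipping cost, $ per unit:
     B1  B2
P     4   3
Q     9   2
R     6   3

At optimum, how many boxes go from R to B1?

0

Optimal shipments:
  P to B1: 15 boxes
  P to B2: 20 boxes
  Q to B2: 65 boxes
  R to B2: 45 boxes
Total cost = $385.
The route R→B1 is not used.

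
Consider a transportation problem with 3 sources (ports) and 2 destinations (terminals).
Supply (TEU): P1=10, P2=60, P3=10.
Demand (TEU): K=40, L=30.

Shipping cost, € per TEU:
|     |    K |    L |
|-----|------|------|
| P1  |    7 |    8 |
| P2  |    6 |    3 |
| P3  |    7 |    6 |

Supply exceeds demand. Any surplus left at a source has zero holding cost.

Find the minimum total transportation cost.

340

A cheapest plan:
  P2→K: 30 TEU
  P2→L: 30 TEU
  P3→K: 10 TEU
Total cost = €340.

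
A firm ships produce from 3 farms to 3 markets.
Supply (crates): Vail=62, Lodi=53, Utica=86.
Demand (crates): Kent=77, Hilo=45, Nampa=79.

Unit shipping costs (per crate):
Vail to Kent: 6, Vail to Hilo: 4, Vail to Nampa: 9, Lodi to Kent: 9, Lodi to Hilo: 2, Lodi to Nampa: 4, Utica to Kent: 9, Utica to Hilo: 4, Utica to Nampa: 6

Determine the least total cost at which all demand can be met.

1055

An optimal shipping plan:
  Vail->Kent: 62 × 6 = 372
  Lodi->Nampa: 53 × 4 = 212
  Utica->Kent: 15 × 9 = 135
  Utica->Hilo: 45 × 4 = 180
  Utica->Nampa: 26 × 6 = 156
Total = 372 + 212 + 135 + 180 + 156 = 1055.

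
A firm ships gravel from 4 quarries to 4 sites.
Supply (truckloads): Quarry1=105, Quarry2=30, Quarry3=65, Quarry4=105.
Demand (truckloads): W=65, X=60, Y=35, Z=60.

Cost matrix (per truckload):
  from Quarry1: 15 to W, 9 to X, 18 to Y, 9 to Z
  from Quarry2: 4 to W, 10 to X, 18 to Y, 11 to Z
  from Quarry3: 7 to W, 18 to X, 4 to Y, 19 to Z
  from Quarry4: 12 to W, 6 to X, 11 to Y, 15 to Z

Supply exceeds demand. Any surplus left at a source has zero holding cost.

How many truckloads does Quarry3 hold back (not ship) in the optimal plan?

Minimum-cost shipments:
  Quarry1→Z: 60 × 9 = 540
  Quarry2→W: 30 × 4 = 120
  Quarry3→W: 30 × 7 = 210
  Quarry3→Y: 35 × 4 = 140
  Quarry4→W: 5 × 12 = 60
  Quarry4→X: 60 × 6 = 360
Total cost = 1430.
Quarry3 ships 65 of its 65, leaving 0.

0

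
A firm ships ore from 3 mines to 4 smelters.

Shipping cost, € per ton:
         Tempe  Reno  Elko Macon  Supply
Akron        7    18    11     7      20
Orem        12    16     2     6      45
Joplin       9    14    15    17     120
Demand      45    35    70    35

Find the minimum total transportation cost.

Optimal allocation:
  Akron to Macon: 20 tons
  Orem to Elko: 45 tons
  Joplin to Tempe: 45 tons
  Joplin to Reno: 35 tons
  Joplin to Elko: 25 tons
  Joplin to Macon: 15 tons
Total cost = €1755.
(Supply check: Akron ships 20; Orem ships 45; Joplin ships 120.)

1755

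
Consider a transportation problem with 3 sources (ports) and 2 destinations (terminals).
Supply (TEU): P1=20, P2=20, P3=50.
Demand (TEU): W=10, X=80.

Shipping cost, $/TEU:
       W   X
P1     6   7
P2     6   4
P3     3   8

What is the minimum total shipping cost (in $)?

570

One minimum-cost allocation:
  P1–X: 20 × $7 = $140
  P2–X: 20 × $4 = $80
  P3–W: 10 × $3 = $30
  P3–X: 40 × $8 = $320
Total = 140 + 80 + 30 + 320 = $570.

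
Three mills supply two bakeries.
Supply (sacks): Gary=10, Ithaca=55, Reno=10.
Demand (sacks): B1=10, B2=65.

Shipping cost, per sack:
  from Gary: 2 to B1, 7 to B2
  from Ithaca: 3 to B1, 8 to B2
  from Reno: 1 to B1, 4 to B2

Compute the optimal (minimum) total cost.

500

A cheapest plan:
  Gary–B2: 10 × 7 = 70
  Ithaca–B1: 10 × 3 = 30
  Ithaca–B2: 45 × 8 = 360
  Reno–B2: 10 × 4 = 40
Total = 70 + 30 + 360 + 40 = 500.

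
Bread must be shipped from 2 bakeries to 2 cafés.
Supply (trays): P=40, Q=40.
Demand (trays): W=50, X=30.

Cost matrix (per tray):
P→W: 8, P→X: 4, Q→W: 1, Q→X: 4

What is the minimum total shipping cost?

240

Optimal allocation:
  P→W: 10 trays
  P→X: 30 trays
  Q→W: 40 trays
Total cost = 240.
(Supply check: P ships 40; Q ships 40.)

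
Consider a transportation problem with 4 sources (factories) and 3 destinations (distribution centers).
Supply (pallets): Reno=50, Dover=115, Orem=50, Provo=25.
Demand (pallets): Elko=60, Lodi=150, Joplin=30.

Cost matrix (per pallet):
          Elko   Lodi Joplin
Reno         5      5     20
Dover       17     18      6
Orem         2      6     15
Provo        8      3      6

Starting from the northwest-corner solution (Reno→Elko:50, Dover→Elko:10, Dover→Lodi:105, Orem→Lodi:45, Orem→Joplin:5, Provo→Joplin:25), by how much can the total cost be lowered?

680

Current plan cost = 50·5 + 10·17 + 105·18 + 45·6 + 5·15 + 25·6 = 2805.
Optimal plan:
  Reno→Lodi: 50 × 5 = 250
  Dover→Elko: 10 × 17 = 170
  Dover→Lodi: 75 × 18 = 1350
  Dover→Joplin: 30 × 6 = 180
  Orem→Elko: 50 × 2 = 100
  Provo→Lodi: 25 × 3 = 75
Optimal cost = 2125.
Saving = 2805 − 2125 = 680.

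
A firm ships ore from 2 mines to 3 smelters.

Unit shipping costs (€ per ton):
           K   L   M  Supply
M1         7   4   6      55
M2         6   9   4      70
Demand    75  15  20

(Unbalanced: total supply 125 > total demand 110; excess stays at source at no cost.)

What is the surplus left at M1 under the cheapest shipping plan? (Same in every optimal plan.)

Minimum-cost shipments:
  M1 to K: 25 × €7 = €175
  M1 to L: 15 × €4 = €60
  M2 to K: 50 × €6 = €300
  M2 to M: 20 × €4 = €80
Total cost = €615.
M1 ships 40 of its 55, leaving 15.

15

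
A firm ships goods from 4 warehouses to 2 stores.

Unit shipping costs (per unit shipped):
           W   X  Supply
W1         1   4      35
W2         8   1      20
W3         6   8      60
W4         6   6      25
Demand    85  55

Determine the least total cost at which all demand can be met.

An optimal shipping plan:
  W1 to W: 35 units
  W2 to X: 20 units
  W3 to W: 50 units
  W3 to X: 10 units
  W4 to X: 25 units
Total cost = 585.

585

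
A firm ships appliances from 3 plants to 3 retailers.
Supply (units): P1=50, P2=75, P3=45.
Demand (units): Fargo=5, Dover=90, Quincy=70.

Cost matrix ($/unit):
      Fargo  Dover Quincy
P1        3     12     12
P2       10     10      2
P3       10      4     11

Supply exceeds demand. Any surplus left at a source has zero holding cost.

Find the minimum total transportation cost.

One minimum-cost allocation:
  P1–Fargo: 5 × $3 = $15
  P1–Dover: 40 × $12 = $480
  P2–Dover: 5 × $10 = $50
  P2–Quincy: 70 × $2 = $140
  P3–Dover: 45 × $4 = $180
Total = 15 + 480 + 50 + 140 + 180 = $865.

865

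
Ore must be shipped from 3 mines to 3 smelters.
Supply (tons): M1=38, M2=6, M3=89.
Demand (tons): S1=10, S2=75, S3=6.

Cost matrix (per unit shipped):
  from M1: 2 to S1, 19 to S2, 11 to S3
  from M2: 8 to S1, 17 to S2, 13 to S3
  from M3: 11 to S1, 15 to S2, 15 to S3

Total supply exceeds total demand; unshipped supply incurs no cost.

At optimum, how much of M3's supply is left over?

Minimum-cost shipments:
  M1 to S1: 10 × 2 = 20
  M1 to S3: 6 × 11 = 66
  M3 to S2: 75 × 15 = 1125
Total cost = 1211.
M3 ships 75 of its 89, leaving 14.

14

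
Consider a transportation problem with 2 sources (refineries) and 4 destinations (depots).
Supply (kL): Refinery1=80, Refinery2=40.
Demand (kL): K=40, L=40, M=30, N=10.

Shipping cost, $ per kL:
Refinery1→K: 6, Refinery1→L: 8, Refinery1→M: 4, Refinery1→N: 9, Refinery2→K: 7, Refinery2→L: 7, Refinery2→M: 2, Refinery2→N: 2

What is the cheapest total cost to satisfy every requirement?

640

An optimal shipping plan:
  Refinery1 to K: 40 × $6 = $240
  Refinery1 to L: 40 × $8 = $320
  Refinery2 to M: 30 × $2 = $60
  Refinery2 to N: 10 × $2 = $20
Total = 240 + 320 + 60 + 20 = $640.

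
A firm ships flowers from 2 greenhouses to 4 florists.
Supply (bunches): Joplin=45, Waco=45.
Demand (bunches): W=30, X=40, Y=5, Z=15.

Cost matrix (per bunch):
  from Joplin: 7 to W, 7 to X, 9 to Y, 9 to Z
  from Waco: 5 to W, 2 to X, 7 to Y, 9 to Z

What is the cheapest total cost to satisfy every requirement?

A cheapest plan:
  Joplin to W: 30 × 7 = 210
  Joplin to Z: 15 × 9 = 135
  Waco to X: 40 × 2 = 80
  Waco to Y: 5 × 7 = 35
Total = 210 + 135 + 80 + 35 = 460.

460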